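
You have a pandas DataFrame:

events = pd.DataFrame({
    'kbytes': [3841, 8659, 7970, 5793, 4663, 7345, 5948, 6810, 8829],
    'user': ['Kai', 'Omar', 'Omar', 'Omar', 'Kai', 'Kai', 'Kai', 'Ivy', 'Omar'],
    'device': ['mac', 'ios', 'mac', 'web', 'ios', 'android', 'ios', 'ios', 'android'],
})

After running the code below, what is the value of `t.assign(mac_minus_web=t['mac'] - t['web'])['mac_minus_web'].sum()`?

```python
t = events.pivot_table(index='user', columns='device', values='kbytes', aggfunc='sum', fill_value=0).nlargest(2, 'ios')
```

6018

pivot: rows=user, cols=device, sum(kbytes):
device  android    ios   mac   web
user                              
Ivy           0   6810     0     0
Kai        7345  10611  3841     0
Omar       8829   8659  7970  5793
take 2 rows with largest ios:
device  android    ios   mac   web
user                              
Kai        7345  10611  3841     0
Omar       8829   8659  7970  5793
add column mac_minus_web = t['mac'] - t['web']:
device  android    ios   mac   web  mac_minus_web
user                                             
Kai        7345  10611  3841     0           3841
Omar       8829   8659  7970  5793           2177
Hence 6018.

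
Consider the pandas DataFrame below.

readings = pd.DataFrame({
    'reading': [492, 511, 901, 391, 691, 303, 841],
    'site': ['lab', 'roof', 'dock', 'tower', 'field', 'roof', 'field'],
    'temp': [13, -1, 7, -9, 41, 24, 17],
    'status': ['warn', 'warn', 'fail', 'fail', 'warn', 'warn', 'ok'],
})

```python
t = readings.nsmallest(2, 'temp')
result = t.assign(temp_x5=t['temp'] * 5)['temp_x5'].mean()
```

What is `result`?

take 2 rows with smallest temp:
   reading   site  temp status
3      391  tower    -9   fail
1      511   roof    -1   warn
add column temp_x5 = t['temp'] * 5:
   reading   site  temp status  temp_x5
3      391  tower    -9   fail      -45
1      511   roof    -1   warn       -5
Then the mean of column 'temp_x5': -25.0

-25.0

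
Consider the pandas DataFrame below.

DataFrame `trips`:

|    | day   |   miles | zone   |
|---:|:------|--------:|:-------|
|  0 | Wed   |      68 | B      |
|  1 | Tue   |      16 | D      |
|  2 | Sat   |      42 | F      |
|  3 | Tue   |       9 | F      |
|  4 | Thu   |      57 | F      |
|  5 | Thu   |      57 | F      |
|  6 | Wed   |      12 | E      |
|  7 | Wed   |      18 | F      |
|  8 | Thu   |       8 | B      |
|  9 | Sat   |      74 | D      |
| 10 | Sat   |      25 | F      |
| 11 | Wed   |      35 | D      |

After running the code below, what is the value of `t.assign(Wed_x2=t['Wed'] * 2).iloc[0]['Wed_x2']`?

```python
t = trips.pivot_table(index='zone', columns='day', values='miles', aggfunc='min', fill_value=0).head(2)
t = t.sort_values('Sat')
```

pivot: rows=zone, cols=day, min(miles):
day   Sat  Thu  Tue  Wed
zone                    
B       0    8    0   68
D      74    0   16   35
E       0    0    0   12
F      25   57    9   18
take first 2 rows:
day   Sat  Thu  Tue  Wed
zone                    
B       0    8    0   68
D      74    0   16   35
sort by Sat:
day   Sat  Thu  Tue  Wed
zone                    
B       0    8    0   68
D      74    0   16   35
add column Wed_x2 = t['Wed'] * 2:
day   Sat  Thu  Tue  Wed  Wed_x2
zone                            
B       0    8    0   68     136
D      74    0   16   35      70

136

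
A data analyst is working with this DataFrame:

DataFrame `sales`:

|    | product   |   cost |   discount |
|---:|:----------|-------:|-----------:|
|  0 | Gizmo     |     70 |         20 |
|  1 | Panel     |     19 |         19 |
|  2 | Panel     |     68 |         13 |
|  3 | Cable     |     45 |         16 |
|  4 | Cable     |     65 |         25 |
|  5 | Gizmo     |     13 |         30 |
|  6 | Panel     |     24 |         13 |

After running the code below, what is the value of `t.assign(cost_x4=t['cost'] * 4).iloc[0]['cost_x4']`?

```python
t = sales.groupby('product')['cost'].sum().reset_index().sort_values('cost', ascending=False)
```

group by product, sum of cost:
product
Cable    110
Gizmo     83
Panel    111
Name: cost, dtype: int64
reset_index():
  product  cost
0   Cable   110
1   Gizmo    83
2   Panel   111
sort by cost descending:
  product  cost
2   Panel   111
0   Cable   110
1   Gizmo    83
add column cost_x4 = t['cost'] * 4:
  product  cost  cost_x4
2   Panel   111      444
0   Cable   110      440
1   Gizmo    83      332
Then the value at position 0, column 'cost_x4': 444

444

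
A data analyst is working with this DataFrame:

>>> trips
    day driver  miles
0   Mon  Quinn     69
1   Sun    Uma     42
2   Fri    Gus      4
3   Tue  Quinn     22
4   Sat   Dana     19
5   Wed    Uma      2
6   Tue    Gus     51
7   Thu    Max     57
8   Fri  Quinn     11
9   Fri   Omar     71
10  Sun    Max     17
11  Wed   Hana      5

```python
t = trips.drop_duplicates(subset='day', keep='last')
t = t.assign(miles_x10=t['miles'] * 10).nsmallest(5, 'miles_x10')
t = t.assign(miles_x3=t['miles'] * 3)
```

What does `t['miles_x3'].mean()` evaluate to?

89.4

drop duplicate day (keep=last):
    day driver  miles
0   Mon  Quinn     69
4   Sat   Dana     19
6   Tue    Gus     51
7   Thu    Max     57
9   Fri   Omar     71
10  Sun    Max     17
11  Wed   Hana      5
add column miles_x10 = t['miles'] * 10:
    day driver  miles  miles_x10
0   Mon  Quinn     69        690
4   Sat   Dana     19        190
6   Tue    Gus     51        510
7   Thu    Max     57        570
9   Fri   Omar     71        710
10  Sun    Max     17        170
11  Wed   Hana      5         50
take 5 rows with smallest miles_x10:
    day driver  miles  miles_x10
11  Wed   Hana      5         50
10  Sun    Max     17        170
4   Sat   Dana     19        190
6   Tue    Gus     51        510
7   Thu    Max     57        570
add column miles_x3 = t['miles'] * 3:
    day driver  miles  miles_x10  miles_x3
11  Wed   Hana      5         50        15
10  Sun    Max     17        170        51
4   Sat   Dana     19        190        57
6   Tue    Gus     51        510       153
7   Thu    Max     57        570       171
Reading off the mean of column 'miles_x3', we get 89.4.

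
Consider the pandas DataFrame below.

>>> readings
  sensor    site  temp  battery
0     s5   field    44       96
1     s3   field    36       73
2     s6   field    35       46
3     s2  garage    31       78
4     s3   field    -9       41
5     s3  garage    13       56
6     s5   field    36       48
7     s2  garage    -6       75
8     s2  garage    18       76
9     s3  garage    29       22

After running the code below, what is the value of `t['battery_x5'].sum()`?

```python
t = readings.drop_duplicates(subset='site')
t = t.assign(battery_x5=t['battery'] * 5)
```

drop duplicate site (keep=first):
  sensor    site  temp  battery
0     s5   field    44       96
3     s2  garage    31       78
add column battery_x5 = t['battery'] * 5:
  sensor    site  temp  battery  battery_x5
0     s5   field    44       96         480
3     s2  garage    31       78         390
Reading off the sum of column 'battery_x5', we get 870.

870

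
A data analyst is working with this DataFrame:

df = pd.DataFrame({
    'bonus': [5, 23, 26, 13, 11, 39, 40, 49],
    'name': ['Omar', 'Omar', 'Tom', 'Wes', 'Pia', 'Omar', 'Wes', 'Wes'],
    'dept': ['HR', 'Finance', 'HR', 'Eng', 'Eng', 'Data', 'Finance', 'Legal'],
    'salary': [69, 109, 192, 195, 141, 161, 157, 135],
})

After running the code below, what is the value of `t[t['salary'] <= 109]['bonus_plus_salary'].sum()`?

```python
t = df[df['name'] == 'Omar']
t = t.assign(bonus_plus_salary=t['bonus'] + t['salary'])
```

filter rows where name == 'Omar':
   bonus  name     dept  salary
0      5  Omar       HR      69
1     23  Omar  Finance     109
5     39  Omar     Data     161
add column bonus_plus_salary = t['bonus'] + t['salary']:
   bonus  name     dept  salary  bonus_plus_salary
0      5  Omar       HR      69                 74
1     23  Omar  Finance     109                132
5     39  Omar     Data     161                200
filter rows where salary <= 109:
   bonus  name     dept  salary  bonus_plus_salary
0      5  Omar       HR      69                 74
1     23  Omar  Finance     109                132

206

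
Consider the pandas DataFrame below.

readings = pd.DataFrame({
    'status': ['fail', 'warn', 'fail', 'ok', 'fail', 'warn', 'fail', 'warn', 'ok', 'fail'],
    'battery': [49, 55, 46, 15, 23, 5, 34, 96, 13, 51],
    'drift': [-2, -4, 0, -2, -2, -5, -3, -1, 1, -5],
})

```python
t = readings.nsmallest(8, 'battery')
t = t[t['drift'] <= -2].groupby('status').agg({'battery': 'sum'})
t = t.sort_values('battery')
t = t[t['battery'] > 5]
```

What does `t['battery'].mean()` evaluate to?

take 8 rows with smallest battery:
  status  battery  drift
5   warn        5     -5
8     ok       13      1
3     ok       15     -2
4   fail       23     -2
6   fail       34     -3
2   fail       46      0
0   fail       49     -2
9   fail       51     -5
filter rows where drift <= -2:
  status  battery  drift
5   warn        5     -5
3     ok       15     -2
4   fail       23     -2
6   fail       34     -3
0   fail       49     -2
9   fail       51     -5
group by status, sum of battery:
        battery
status         
fail        157
ok           15
warn          5
sort by battery:
        battery
status         
warn          5
ok           15
fail        157
filter rows where battery > 5:
        battery
status         
ok           15
fail        157
The mean of column 'battery' is 86.0.

86.0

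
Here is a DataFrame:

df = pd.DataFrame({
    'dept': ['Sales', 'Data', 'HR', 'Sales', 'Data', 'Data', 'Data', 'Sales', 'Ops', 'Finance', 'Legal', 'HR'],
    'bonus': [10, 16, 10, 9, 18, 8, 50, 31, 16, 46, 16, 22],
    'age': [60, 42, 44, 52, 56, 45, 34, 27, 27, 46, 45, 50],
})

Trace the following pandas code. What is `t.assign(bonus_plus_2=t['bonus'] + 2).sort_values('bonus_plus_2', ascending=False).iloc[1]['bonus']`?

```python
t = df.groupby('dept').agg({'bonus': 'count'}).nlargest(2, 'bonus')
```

group by dept, count of bonus:
         bonus
dept          
Data         4
Finance      1
HR           2
Legal        1
Ops          1
Sales        3
take 2 rows with largest bonus:
       bonus
dept        
Data       4
Sales      3
add column bonus_plus_2 = t['bonus'] + 2:
       bonus  bonus_plus_2
dept                      
Data       4             6
Sales      3             5
sort by bonus_plus_2 descending:
       bonus  bonus_plus_2
dept                      
Data       4             6
Sales      3             5
value at position 1, column 'bonus' → 3

3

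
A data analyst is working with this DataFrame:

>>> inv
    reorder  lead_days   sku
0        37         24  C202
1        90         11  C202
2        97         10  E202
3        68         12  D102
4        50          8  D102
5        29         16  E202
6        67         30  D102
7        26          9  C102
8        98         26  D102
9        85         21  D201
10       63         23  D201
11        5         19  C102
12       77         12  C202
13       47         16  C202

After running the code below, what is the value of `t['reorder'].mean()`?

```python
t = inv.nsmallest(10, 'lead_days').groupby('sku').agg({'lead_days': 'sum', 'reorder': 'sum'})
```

114.8

take 10 rows with smallest lead_days:
    reorder  lead_days   sku
4        50          8  D102
7        26          9  C102
2        97         10  E202
1        90         11  C202
3        68         12  D102
12       77         12  C202
5        29         16  E202
13       47         16  C202
11        5         19  C102
9        85         21  D201
group by sku: sum(lead_days), sum(reorder):
      lead_days  reorder
sku                     
C102         28       31
C202         39      214
D102         20      118
D201         21       85
E202         26      126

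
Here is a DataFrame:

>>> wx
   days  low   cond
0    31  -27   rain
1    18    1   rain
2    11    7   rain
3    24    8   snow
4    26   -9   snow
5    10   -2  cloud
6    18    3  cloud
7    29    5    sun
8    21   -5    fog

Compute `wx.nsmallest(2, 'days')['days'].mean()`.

take 2 rows with smallest days:
   days  low   cond
5    10   -2  cloud
2    11    7   rain
Then the mean of column 'days': 10.5

10.5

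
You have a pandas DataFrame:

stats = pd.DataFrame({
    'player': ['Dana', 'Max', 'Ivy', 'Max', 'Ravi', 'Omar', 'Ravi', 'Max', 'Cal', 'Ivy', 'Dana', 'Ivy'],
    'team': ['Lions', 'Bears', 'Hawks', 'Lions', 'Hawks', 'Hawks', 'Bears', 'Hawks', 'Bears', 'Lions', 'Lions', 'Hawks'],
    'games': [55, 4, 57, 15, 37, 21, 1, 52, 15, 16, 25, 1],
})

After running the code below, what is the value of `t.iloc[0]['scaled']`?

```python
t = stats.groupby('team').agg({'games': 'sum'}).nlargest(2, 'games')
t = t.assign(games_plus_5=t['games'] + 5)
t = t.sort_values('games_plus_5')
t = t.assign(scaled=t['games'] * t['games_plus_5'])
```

12876

group by team, sum of games:
       games
team        
Bears     20
Hawks    168
Lions    111
take 2 rows with largest games:
       games
team        
Hawks    168
Lions    111
add column games_plus_5 = t['games'] + 5:
       games  games_plus_5
team                      
Hawks    168           173
Lions    111           116
sort by games_plus_5:
       games  games_plus_5
team                      
Lions    111           116
Hawks    168           173
add column scaled = t['games'] * t['games_plus_5']:
       games  games_plus_5  scaled
team                              
Lions    111           116   12876
Hawks    168           173   29064
Hence 12876.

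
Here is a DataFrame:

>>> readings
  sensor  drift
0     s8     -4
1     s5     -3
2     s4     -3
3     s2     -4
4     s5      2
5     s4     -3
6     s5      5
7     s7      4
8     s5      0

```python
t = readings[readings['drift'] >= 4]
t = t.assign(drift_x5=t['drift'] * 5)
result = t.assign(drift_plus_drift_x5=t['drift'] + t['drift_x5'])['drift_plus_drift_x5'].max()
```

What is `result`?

30

filter rows where drift >= 4:
  sensor  drift
6     s5      5
7     s7      4
add column drift_x5 = t['drift'] * 5:
  sensor  drift  drift_x5
6     s5      5        25
7     s7      4        20
add column drift_plus_drift_x5 = t['drift'] + t['drift_x5']:
  sensor  drift  drift_x5  drift_plus_drift_x5
6     s5      5        25                   30
7     s7      4        20                   24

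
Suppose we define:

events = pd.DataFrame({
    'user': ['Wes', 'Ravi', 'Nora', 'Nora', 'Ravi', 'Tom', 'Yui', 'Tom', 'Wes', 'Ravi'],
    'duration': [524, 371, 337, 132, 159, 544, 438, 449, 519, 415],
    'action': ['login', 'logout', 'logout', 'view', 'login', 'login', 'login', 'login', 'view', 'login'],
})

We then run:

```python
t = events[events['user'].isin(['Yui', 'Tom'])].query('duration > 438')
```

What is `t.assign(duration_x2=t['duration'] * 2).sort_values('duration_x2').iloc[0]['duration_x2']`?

898

filter rows where user in ['Yui', 'Tom']:
  user  duration action
5  Tom       544  login
6  Yui       438  login
7  Tom       449  login
filter rows where duration > 438:
  user  duration action
5  Tom       544  login
7  Tom       449  login
add column duration_x2 = t['duration'] * 2:
  user  duration action  duration_x2
5  Tom       544  login         1088
7  Tom       449  login          898
sort by duration_x2:
  user  duration action  duration_x2
7  Tom       449  login          898
5  Tom       544  login         1088
Reading off the value at position 0, column 'duration_x2', we get 898.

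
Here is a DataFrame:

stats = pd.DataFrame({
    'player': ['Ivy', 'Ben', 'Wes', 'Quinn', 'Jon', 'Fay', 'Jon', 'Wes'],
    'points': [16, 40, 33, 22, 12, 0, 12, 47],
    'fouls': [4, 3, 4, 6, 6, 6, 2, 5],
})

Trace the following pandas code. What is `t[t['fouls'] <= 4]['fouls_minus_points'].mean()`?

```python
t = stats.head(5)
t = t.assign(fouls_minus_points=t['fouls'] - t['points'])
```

take first 5 rows:
  player  points  fouls
0    Ivy      16      4
1    Ben      40      3
2    Wes      33      4
3  Quinn      22      6
4    Jon      12      6
add column fouls_minus_points = t['fouls'] - t['points']:
  player  points  fouls  fouls_minus_points
0    Ivy      16      4                 -12
1    Ben      40      3                 -37
2    Wes      33      4                 -29
3  Quinn      22      6                 -16
4    Jon      12      6                  -6
filter rows where fouls <= 4:
  player  points  fouls  fouls_minus_points
0    Ivy      16      4                 -12
1    Ben      40      3                 -37
2    Wes      33      4                 -29
So mean() = -26.0.

-26.0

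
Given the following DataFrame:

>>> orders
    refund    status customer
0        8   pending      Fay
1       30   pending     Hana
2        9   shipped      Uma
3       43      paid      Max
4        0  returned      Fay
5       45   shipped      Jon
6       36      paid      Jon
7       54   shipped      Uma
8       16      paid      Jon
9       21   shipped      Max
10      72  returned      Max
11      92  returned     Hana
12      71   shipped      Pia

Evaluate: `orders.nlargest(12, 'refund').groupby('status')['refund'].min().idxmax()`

returned

take 12 rows with largest refund:
    refund    status customer
11      92  returned     Hana
10      72  returned      Max
12      71   shipped      Pia
7       54   shipped      Uma
5       45   shipped      Jon
3       43      paid      Max
6       36      paid      Jon
1       30   pending     Hana
9       21   shipped      Max
8       16      paid      Jon
2        9   shipped      Uma
0        8   pending      Fay
group by status, min of refund:
status
paid        16
pending      8
returned    72
shipped      9
Name: refund, dtype: int64
Reading off the label with the largest value, we get returned.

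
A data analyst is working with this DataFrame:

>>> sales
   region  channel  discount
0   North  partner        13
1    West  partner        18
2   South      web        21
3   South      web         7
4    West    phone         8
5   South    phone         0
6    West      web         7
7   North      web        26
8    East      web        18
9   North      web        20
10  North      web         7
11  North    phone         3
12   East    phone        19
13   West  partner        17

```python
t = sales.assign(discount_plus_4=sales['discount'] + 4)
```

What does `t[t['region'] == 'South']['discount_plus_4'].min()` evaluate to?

4

add column discount_plus_4 = sales['discount'] + 4:
   region  channel  discount  discount_plus_4
0   North  partner        13               17
1    West  partner        18               22
2   South      web        21               25
3   South      web         7               11
4    West    phone         8               12
5   South    phone         0                4
6    West      web         7               11
7   North      web        26               30
8    East      web        18               22
9   North      web        20               24
10  North      web         7               11
11  North    phone         3                7
12   East    phone        19               23
13   West  partner        17               21
filter rows where region == 'South':
  region channel  discount  discount_plus_4
2  South     web        21               25
3  South     web         7               11
5  South   phone         0                4
So min() = 4.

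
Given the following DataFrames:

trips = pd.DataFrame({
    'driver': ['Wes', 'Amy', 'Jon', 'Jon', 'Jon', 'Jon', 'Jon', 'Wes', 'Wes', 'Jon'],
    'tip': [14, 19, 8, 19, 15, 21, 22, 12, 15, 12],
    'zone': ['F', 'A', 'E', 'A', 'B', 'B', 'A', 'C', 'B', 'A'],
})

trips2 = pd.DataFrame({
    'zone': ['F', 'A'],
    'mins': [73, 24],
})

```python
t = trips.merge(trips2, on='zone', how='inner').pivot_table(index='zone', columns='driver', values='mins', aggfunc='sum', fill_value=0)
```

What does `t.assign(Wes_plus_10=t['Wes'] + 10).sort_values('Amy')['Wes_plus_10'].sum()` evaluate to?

merge on 'zone' (how='inner') → 5 rows:
  driver  tip zone  mins
0    Wes   14    F    73
1    Amy   19    A    24
2    Jon   19    A    24
3    Jon   22    A    24
4    Jon   12    A    24
pivot: rows=zone, cols=driver, sum(mins):
driver  Amy  Jon  Wes
zone                 
A        24   72    0
F         0    0   73
add column Wes_plus_10 = t['Wes'] + 10:
driver  Amy  Jon  Wes  Wes_plus_10
zone                              
A        24   72    0           10
F         0    0   73           83
sort by Amy:
driver  Amy  Jon  Wes  Wes_plus_10
zone                              
F         0    0   73           83
A        24   72    0           10
Reading off the sum of column 'Wes_plus_10', we get 93.

93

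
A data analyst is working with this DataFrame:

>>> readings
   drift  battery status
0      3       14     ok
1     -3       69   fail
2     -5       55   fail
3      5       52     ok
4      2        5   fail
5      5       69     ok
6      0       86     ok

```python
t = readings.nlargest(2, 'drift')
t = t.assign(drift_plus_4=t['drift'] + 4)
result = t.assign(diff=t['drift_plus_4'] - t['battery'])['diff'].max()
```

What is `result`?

take 2 rows with largest drift:
   drift  battery status
3      5       52     ok
5      5       69     ok
add column drift_plus_4 = t['drift'] + 4:
   drift  battery status  drift_plus_4
3      5       52     ok             9
5      5       69     ok             9
add column diff = t['drift_plus_4'] - t['battery']:
   drift  battery status  drift_plus_4  diff
3      5       52     ok             9   -43
5      5       69     ok             9   -60
Finally, max of column 'diff' = -43.

-43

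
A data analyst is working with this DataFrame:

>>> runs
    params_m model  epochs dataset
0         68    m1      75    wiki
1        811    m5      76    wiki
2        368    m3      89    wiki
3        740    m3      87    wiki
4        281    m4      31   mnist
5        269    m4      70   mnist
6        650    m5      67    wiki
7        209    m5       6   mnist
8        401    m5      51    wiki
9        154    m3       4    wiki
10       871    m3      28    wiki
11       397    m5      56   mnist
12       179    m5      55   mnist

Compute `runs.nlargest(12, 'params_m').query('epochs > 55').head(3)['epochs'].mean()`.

76.6666666667

take 12 rows with largest params_m:
    params_m model  epochs dataset
10       871    m3      28    wiki
1        811    m5      76    wiki
3        740    m3      87    wiki
6        650    m5      67    wiki
8        401    m5      51    wiki
11       397    m5      56   mnist
2        368    m3      89    wiki
4        281    m4      31   mnist
5        269    m4      70   mnist
7        209    m5       6   mnist
12       179    m5      55   mnist
9        154    m3       4    wiki
filter rows where epochs > 55:
    params_m model  epochs dataset
1        811    m5      76    wiki
3        740    m3      87    wiki
6        650    m5      67    wiki
11       397    m5      56   mnist
2        368    m3      89    wiki
5        269    m4      70   mnist
take first 3 rows:
   params_m model  epochs dataset
1       811    m5      76    wiki
3       740    m3      87    wiki
6       650    m5      67    wiki
Hence 76.6666666667.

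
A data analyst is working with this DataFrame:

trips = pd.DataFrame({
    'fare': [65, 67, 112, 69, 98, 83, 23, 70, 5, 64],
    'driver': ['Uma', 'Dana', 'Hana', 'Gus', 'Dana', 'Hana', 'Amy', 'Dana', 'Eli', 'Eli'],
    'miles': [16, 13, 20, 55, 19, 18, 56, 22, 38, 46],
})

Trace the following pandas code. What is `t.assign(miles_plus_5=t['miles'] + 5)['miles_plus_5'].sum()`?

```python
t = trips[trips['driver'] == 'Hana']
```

48

filter rows where driver == 'Hana':
   fare driver  miles
2   112   Hana     20
5    83   Hana     18
add column miles_plus_5 = t['miles'] + 5:
   fare driver  miles  miles_plus_5
2   112   Hana     20            25
5    83   Hana     18            23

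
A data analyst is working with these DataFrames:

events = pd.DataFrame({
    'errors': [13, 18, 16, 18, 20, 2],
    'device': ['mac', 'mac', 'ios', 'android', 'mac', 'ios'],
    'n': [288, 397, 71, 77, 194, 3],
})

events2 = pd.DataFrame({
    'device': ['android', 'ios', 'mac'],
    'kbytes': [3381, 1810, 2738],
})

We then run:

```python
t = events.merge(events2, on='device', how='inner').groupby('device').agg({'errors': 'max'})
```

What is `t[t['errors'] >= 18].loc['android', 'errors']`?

merge on 'device' (how='inner') → 6 rows:
   errors   device    n  kbytes
0      13      mac  288    2738
1      18      mac  397    2738
2      16      ios   71    1810
3      18  android   77    3381
4      20      mac  194    2738
5       2      ios    3    1810
group by device, max of errors:
         errors
device         
android      18
ios          16
mac          20
filter rows where errors >= 18:
         errors
device         
android      18
mac          20

18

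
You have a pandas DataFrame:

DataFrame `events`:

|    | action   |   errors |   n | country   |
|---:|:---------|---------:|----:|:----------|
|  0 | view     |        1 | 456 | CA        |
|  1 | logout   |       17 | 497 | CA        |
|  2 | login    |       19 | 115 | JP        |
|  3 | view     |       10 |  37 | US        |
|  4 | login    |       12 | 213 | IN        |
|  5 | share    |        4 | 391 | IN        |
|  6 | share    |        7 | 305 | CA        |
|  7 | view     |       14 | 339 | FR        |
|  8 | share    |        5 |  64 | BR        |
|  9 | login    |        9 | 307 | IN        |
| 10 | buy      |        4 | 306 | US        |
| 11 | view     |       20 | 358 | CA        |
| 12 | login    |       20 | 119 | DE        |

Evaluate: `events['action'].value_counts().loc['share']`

3

value_counts of action:
action
view      4
login     4
share     3
logout    1
buy       1
Name: count, dtype: int64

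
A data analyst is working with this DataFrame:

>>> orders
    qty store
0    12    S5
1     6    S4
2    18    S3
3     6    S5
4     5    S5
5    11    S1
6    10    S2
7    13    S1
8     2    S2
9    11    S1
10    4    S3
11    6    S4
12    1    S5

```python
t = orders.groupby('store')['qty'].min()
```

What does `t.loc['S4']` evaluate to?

6

group by store, min of qty:
store
S1    11
S2     2
S3     4
S4     6
S5     1
Name: qty, dtype: int64
So loc['S4'] = 6.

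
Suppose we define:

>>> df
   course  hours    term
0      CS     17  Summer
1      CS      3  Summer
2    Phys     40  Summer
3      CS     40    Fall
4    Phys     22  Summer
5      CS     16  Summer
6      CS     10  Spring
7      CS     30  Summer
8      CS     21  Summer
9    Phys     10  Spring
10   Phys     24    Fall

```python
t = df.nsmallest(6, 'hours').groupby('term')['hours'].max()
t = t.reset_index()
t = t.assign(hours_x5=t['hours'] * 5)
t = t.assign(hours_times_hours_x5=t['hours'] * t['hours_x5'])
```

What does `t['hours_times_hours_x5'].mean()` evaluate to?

1352.5

take 6 rows with smallest hours:
  course  hours    term
1     CS      3  Summer
6     CS     10  Spring
9   Phys     10  Spring
5     CS     16  Summer
0     CS     17  Summer
8     CS     21  Summer
group by term, max of hours:
term
Spring    10
Summer    21
Name: hours, dtype: int64
reset_index():
     term  hours
0  Spring     10
1  Summer     21
add column hours_x5 = t['hours'] * 5:
     term  hours  hours_x5
0  Spring     10        50
1  Summer     21       105
add column hours_times_hours_x5 = t['hours'] * t['hours_x5']:
     term  hours  hours_x5  hours_times_hours_x5
0  Spring     10        50                   500
1  Summer     21       105                  2205
Then the mean of column 'hours_times_hours_x5': 1352.5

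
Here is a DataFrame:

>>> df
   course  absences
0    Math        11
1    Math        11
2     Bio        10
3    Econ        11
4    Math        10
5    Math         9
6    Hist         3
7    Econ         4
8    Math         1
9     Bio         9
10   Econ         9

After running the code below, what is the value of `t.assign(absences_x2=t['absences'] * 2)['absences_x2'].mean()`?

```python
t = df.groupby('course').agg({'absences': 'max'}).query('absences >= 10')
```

group by course, max of absences:
        absences
course          
Bio           10
Econ          11
Hist           3
Math          11
filter rows where absences >= 10:
        absences
course          
Bio           10
Econ          11
Math          11
add column absences_x2 = t['absences'] * 2:
        absences  absences_x2
course                       
Bio           10           20
Econ          11           22
Math          11           22

21.3333333333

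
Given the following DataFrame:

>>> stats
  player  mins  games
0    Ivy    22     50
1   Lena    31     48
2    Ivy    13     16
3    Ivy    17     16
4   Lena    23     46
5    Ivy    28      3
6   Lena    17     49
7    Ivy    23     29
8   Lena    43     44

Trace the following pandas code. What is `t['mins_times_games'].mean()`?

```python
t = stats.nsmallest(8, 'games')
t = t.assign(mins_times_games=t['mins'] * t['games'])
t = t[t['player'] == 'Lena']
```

take 8 rows with smallest games:
  player  mins  games
5    Ivy    28      3
2    Ivy    13     16
3    Ivy    17     16
7    Ivy    23     29
8   Lena    43     44
4   Lena    23     46
1   Lena    31     48
6   Lena    17     49
add column mins_times_games = t['mins'] * t['games']:
  player  mins  games  mins_times_games
5    Ivy    28      3                84
2    Ivy    13     16               208
3    Ivy    17     16               272
7    Ivy    23     29               667
8   Lena    43     44              1892
4   Lena    23     46              1058
1   Lena    31     48              1488
6   Lena    17     49               833
filter rows where player == 'Lena':
  player  mins  games  mins_times_games
8   Lena    43     44              1892
4   Lena    23     46              1058
1   Lena    31     48              1488
6   Lena    17     49               833
The mean of column 'mins_times_games' is 1317.75.

1317.75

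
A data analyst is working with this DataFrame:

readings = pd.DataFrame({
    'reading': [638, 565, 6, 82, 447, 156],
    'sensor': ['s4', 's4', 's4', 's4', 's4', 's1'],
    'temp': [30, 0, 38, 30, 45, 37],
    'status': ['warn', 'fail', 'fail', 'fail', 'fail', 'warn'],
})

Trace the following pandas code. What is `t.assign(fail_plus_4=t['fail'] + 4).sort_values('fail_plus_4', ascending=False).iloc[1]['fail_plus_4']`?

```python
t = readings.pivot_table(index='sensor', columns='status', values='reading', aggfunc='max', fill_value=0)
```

pivot: rows=sensor, cols=status, max(reading):
status  fail  warn
sensor            
s1         0   156
s4       565   638
add column fail_plus_4 = t['fail'] + 4:
status  fail  warn  fail_plus_4
sensor                         
s1         0   156            4
s4       565   638          569
sort by fail_plus_4 descending:
status  fail  warn  fail_plus_4
sensor                         
s4       565   638          569
s1         0   156            4
value at position 1, column 'fail_plus_4' → 4

4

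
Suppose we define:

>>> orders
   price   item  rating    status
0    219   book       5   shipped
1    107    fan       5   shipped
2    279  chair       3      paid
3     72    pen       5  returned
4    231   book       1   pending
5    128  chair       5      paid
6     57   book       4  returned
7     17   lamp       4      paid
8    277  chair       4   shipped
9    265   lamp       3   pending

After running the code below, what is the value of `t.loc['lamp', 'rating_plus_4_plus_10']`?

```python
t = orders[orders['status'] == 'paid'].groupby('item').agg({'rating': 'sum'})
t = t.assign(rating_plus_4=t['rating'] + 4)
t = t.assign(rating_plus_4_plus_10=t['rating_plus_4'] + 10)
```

filter rows where status == 'paid':
   price   item  rating status
2    279  chair       3   paid
5    128  chair       5   paid
7     17   lamp       4   paid
group by item, sum of rating:
       rating
item         
chair       8
lamp        4
add column rating_plus_4 = t['rating'] + 4:
       rating  rating_plus_4
item                        
chair       8             12
lamp        4              8
add column rating_plus_4_plus_10 = t['rating_plus_4'] + 10:
       rating  rating_plus_4  rating_plus_4_plus_10
item                                               
chair       8             12                     22
lamp        4              8                     18
Hence 18.

18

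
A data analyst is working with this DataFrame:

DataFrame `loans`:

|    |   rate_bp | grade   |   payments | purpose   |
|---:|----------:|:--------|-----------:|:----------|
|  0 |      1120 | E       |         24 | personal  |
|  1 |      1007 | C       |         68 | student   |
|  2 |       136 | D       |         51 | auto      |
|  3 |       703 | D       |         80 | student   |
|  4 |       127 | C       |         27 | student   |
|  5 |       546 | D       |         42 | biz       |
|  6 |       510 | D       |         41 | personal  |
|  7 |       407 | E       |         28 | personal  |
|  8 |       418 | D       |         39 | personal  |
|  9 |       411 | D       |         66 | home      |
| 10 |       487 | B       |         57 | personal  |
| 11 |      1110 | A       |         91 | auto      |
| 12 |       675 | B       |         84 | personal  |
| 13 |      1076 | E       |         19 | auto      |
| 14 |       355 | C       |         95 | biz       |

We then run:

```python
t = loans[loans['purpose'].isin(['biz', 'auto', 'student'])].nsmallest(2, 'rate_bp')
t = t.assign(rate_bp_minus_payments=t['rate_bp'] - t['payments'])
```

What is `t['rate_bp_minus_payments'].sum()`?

filter rows where purpose in ['biz', 'auto', 'student']:
    rate_bp grade  payments  purpose
1      1007     C        68  student
2       136     D        51     auto
3       703     D        80  student
4       127     C        27  student
5       546     D        42      biz
11     1110     A        91     auto
13     1076     E        19     auto
14      355     C        95      biz
take 2 rows with smallest rate_bp:
   rate_bp grade  payments  purpose
4      127     C        27  student
2      136     D        51     auto
add column rate_bp_minus_payments = t['rate_bp'] - t['payments']:
   rate_bp grade  payments  purpose  rate_bp_minus_payments
4      127     C        27  student                     100
2      136     D        51     auto                      85

185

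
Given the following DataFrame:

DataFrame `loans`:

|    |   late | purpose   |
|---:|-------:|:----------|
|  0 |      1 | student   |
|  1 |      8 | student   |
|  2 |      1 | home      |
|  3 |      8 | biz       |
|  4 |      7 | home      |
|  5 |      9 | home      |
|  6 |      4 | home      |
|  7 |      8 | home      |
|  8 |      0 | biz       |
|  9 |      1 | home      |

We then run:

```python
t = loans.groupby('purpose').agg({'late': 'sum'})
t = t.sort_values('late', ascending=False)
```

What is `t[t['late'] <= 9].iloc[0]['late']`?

9

group by purpose, sum of late:
         late
purpose      
biz         8
home       30
student     9
sort by late descending:
         late
purpose      
home       30
student     9
biz         8
filter rows where late <= 9:
         late
purpose      
student     9
biz         8
Then the value at position 0, column 'late': 9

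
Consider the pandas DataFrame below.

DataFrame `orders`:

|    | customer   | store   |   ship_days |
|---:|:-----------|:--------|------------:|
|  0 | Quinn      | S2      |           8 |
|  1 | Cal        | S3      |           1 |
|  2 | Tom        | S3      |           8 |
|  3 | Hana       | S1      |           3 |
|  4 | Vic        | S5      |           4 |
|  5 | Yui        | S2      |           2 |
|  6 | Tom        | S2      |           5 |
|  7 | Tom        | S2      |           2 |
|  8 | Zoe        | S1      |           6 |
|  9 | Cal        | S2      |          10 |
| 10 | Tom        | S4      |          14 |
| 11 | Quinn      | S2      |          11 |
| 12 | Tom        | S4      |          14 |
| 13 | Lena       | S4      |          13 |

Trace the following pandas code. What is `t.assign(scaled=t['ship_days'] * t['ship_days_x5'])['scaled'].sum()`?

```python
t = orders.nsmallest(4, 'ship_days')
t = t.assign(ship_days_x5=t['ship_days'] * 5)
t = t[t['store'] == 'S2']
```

take 4 rows with smallest ship_days:
  customer store  ship_days
1      Cal    S3          1
5      Yui    S2          2
7      Tom    S2          2
3     Hana    S1          3
add column ship_days_x5 = t['ship_days'] * 5:
  customer store  ship_days  ship_days_x5
1      Cal    S3          1             5
5      Yui    S2          2            10
7      Tom    S2          2            10
3     Hana    S1          3            15
filter rows where store == 'S2':
  customer store  ship_days  ship_days_x5
5      Yui    S2          2            10
7      Tom    S2          2            10
add column scaled = t['ship_days'] * t['ship_days_x5']:
  customer store  ship_days  ship_days_x5  scaled
5      Yui    S2          2            10      20
7      Tom    S2          2            10      20
Finally, sum of column 'scaled' = 40.

40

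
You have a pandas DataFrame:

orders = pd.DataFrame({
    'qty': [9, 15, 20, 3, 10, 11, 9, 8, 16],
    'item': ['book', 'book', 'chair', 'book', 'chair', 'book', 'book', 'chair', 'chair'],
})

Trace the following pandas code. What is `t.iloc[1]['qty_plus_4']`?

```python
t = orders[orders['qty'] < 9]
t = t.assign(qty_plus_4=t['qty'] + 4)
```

12

filter rows where qty < 9:
   qty   item
3    3   book
7    8  chair
add column qty_plus_4 = t['qty'] + 4:
   qty   item  qty_plus_4
3    3   book           7
7    8  chair          12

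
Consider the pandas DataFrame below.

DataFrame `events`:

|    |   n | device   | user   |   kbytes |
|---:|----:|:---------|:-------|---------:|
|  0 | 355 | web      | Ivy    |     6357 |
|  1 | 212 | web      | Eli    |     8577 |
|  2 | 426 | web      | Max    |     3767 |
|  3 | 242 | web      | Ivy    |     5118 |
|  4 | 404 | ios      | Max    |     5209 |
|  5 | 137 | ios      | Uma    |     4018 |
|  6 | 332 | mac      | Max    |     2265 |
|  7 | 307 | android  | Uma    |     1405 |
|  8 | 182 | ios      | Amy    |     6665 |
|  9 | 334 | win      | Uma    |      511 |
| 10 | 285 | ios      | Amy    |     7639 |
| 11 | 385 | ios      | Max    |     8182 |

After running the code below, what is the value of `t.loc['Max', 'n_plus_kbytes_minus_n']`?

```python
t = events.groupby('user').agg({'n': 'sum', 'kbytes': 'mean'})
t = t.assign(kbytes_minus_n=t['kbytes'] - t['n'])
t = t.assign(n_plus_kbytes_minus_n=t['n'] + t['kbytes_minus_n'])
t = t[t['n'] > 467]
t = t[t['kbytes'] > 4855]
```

group by user: sum(n), mean(kbytes):
         n   kbytes
user               
Amy    467  7152.00
Eli    212  8577.00
Ivy    597  5737.50
Max   1547  4855.75
Uma    778  1978.00
add column kbytes_minus_n = t['kbytes'] - t['n']:
         n   kbytes  kbytes_minus_n
user                               
Amy    467  7152.00         6685.00
Eli    212  8577.00         8365.00
Ivy    597  5737.50         5140.50
Max   1547  4855.75         3308.75
Uma    778  1978.00         1200.00
add column n_plus_kbytes_minus_n = t['n'] + t['kbytes_minus_n']:
         n   kbytes  kbytes_minus_n  n_plus_kbytes_minus_n
user                                                      
Amy    467  7152.00         6685.00                7152.00
Eli    212  8577.00         8365.00                8577.00
Ivy    597  5737.50         5140.50                5737.50
Max   1547  4855.75         3308.75                4855.75
Uma    778  1978.00         1200.00                1978.00
filter rows where n > 467:
         n   kbytes  kbytes_minus_n  n_plus_kbytes_minus_n
user                                                      
Ivy    597  5737.50         5140.50                5737.50
Max   1547  4855.75         3308.75                4855.75
Uma    778  1978.00         1200.00                1978.00
filter rows where kbytes > 4855:
         n   kbytes  kbytes_minus_n  n_plus_kbytes_minus_n
user                                                      
Ivy    597  5737.50         5140.50                5737.50
Max   1547  4855.75         3308.75                4855.75
Reading off the value at row 'Max', column 'n_plus_kbytes_minus_n', we get 4855.75.

4855.75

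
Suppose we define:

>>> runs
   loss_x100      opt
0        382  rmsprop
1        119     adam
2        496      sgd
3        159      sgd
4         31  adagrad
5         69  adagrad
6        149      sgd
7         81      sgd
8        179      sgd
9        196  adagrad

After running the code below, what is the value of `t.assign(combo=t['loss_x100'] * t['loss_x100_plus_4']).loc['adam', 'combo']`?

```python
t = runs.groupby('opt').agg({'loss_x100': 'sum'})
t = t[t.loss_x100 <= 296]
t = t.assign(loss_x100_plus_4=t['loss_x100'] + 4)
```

group by opt, sum of loss_x100:
         loss_x100
opt               
adagrad        296
adam           119
rmsprop        382
sgd           1064
filter rows where loss_x100 <= 296:
         loss_x100
opt               
adagrad        296
adam           119
add column loss_x100_plus_4 = t['loss_x100'] + 4:
         loss_x100  loss_x100_plus_4
opt                                 
adagrad        296               300
adam           119               123
add column combo = t['loss_x100'] * t['loss_x100_plus_4']:
         loss_x100  loss_x100_plus_4  combo
opt                                        
adagrad        296               300  88800
adam           119               123  14637
value at row 'adam', column 'combo' → 14637

14637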